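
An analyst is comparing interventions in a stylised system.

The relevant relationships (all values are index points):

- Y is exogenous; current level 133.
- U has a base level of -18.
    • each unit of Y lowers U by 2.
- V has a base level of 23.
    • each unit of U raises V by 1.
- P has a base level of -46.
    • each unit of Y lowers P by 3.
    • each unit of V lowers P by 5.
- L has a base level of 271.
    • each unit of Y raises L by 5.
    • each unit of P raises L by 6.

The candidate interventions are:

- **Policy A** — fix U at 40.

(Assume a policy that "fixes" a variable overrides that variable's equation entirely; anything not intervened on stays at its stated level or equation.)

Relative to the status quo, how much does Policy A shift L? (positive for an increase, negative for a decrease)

Baseline:
  Y = 133
  U = -18 − 2·133 = -284
  V = 23 + (-284) = -261
  P = -46 − 3·133 − 5·(-261) = 860
  L = 271 + 5·133 + 6·860 = 6096
Policy A (U := 40):
  Y = 133
  U = 40
  V = 23 + 40 = 63
  P = -46 − 3·133 − 5·63 = -760
  L = 271 + 5·133 + 6·(-760) = -3624
Change in L: -3624 − 6096 = -9720

-9720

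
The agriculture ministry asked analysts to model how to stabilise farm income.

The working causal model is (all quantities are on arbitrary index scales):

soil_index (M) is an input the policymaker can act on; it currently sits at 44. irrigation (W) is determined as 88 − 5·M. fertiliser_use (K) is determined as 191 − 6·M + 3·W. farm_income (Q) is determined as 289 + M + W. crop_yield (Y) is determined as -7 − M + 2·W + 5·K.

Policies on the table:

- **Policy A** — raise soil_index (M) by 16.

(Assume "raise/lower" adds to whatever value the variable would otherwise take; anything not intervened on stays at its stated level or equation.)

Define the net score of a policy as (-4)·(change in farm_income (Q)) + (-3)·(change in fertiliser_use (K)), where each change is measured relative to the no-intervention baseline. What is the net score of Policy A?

1264

Baseline:
  M = 44
  W = 88 − 5·44 = -132
  K = 191 − 6·44 + 3·(-132) = -469
  Q = 289 + 44 + (-132) = 201
Policy A (M + 16):
  M = 44 + 16 = 60
  W = 88 − 5·60 = -212
  K = 191 − 6·60 + 3·(-212) = -805
  Q = 289 + 60 + (-212) = 137
ΔQ = 137 − 201 = -64; ΔK = -805 − (-469) = -336
Score = (-4)·(-64) + (-3)·(-336) = 1264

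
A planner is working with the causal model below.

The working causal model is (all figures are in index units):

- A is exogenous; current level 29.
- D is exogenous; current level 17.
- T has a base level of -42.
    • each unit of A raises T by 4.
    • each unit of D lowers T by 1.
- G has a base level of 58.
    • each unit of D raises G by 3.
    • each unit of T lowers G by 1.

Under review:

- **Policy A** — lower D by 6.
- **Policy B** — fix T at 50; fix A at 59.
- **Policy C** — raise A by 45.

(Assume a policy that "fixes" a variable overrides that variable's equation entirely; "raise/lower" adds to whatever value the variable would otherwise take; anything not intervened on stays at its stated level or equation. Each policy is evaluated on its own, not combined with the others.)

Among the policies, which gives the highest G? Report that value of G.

59

Policy A (D − 6):
  A = 29
  D = 17 − 6 = 11
  T = -42 + 4·29 − 11 = 63
  G = 58 + 3·11 − 63 = 28
Policy B (T := 50, A := 59):
  A = 59
  D = 17
  T = 50
  G = 58 + 3·17 − 50 = 59
Policy C (A + 45):
  A = 29 + 45 = 74
  D = 17
  T = -42 + 4·74 − 17 = 237
  G = 58 + 3·17 − 237 = -128
Comparing — Policy A: G=28, Policy B: G=59, Policy C: G=-128. Highest is 59 (Policy B).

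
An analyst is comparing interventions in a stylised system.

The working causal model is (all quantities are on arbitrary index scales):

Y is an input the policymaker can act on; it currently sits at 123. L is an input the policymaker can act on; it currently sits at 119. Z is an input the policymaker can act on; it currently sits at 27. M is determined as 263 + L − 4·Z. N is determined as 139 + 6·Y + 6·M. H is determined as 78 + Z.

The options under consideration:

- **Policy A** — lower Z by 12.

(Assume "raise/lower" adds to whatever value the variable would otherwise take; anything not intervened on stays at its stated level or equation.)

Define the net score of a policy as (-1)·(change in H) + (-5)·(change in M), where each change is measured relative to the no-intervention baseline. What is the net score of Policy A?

Baseline:
  L = 119
  Z = 27
  M = 263 + 119 − 4·27 = 274
  H = 78 + 27 = 105
Policy A (Z − 12):
  L = 119
  Z = 27 − 12 = 15
  M = 263 + 119 − 4·15 = 322
  H = 78 + 15 = 93
ΔH = 93 − 105 = -12; ΔM = 322 − 274 = 48
Score = (-1)·(-12) + (-5)·48 = -228

-228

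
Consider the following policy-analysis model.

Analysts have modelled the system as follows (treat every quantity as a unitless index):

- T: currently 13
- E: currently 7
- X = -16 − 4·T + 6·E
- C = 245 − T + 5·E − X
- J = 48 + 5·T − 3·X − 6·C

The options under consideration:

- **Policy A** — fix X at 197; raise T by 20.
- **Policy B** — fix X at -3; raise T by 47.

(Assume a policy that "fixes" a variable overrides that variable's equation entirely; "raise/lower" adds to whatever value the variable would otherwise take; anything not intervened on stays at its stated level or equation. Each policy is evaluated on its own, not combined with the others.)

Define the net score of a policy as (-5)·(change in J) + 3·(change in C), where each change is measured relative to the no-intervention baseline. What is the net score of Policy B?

-3140

Baseline:
  T = 13
  E = 7
  X = -16 − 4·13 + 6·7 = -26
  C = 245 − 13 + 5·7 − (-26) = 293
  J = 48 + 5·13 − 3·(-26) − 6·293 = -1567
Policy B (X := -3, T + 47):
  T = 13 + 47 = 60
  E = 7
  X = -3
  C = 245 − 60 + 5·7 − (-3) = 223
  J = 48 + 5·60 − 3·(-3) − 6·223 = -981
ΔJ = -981 − (-1567) = 586; ΔC = 223 − 293 = -70
Score = (-5)·586 + 3·(-70) = -3140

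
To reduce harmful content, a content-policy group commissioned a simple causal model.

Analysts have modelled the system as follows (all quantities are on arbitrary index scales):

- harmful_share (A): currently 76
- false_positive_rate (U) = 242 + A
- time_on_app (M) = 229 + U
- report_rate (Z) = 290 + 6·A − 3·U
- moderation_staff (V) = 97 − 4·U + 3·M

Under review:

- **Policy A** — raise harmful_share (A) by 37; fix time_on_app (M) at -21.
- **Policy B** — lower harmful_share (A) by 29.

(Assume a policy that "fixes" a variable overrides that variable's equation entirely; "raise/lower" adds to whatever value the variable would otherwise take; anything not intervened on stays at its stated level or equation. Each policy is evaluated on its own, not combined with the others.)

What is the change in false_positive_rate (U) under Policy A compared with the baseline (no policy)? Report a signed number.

37

Baseline:
  A = 76
  U = 242 + 76 = 318
Policy A (A + 37, M := -21):
  A = 76 + 37 = 113
  U = 242 + 113 = 355
Change in U: 355 − 318 = 37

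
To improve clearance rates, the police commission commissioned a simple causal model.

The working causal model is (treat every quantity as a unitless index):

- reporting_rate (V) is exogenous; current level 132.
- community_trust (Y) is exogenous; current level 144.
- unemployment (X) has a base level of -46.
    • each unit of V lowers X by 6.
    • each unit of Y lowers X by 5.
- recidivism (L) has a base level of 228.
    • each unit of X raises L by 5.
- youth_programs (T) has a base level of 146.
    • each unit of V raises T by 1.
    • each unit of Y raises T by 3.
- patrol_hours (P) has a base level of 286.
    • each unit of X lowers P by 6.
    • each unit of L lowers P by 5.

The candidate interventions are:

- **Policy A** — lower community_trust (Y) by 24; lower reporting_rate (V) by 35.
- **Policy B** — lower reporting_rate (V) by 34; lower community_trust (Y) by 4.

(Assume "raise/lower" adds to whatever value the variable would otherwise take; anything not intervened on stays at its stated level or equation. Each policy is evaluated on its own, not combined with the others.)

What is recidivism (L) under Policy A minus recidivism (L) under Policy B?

530

Policy A (Y − 24, V − 35):
  V = 132 − 35 = 97
  Y = 144 − 24 = 120
  X = -46 − 6·97 − 5·120 = -1228
  L = 228 + 5·(-1228) = -5912
Policy B (V − 34, Y − 4):
  V = 132 − 34 = 98
  Y = 144 − 4 = 140
  X = -46 − 6·98 − 5·140 = -1334
  L = 228 + 5·(-1334) = -6442
L: -5912 − (-6442) = 530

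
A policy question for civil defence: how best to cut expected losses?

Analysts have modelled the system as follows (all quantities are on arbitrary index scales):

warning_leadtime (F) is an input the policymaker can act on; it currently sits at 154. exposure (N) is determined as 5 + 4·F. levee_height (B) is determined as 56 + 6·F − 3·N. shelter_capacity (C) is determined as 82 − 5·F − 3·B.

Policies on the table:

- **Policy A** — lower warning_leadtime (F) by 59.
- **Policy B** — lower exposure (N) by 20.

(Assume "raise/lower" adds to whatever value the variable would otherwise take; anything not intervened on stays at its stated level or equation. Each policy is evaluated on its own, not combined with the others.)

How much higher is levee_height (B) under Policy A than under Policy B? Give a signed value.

294

Policy A (F − 59):
  F = 154 − 59 = 95
  N = 5 + 4·95 = 385
  B = 56 + 6·95 − 3·385 = -529
Policy B (N − 20):
  F = 154
  N = 5 + 4·154 (−20 from intervention) = 601
  B = 56 + 6·154 − 3·601 = -823
B: -529 − (-823) = 294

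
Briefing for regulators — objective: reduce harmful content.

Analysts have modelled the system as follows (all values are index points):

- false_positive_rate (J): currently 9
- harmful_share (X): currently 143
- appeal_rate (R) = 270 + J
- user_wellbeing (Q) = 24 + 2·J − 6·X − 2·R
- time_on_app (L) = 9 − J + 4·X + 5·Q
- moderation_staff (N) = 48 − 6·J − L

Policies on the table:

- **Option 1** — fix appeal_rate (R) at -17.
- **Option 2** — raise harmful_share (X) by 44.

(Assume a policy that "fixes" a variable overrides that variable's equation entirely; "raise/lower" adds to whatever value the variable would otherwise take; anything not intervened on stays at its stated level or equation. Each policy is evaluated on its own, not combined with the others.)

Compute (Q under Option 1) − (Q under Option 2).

Option 1 (R := -17):
  J = 9
  X = 143
  R = -17
  Q = 24 + 2·9 − 6·143 − 2·(-17) = -782
Option 2 (X + 44):
  J = 9
  X = 143 + 44 = 187
  R = 270 + 9 = 279
  Q = 24 + 2·9 − 6·187 − 2·279 = -1638
Q: -782 − (-1638) = 856

856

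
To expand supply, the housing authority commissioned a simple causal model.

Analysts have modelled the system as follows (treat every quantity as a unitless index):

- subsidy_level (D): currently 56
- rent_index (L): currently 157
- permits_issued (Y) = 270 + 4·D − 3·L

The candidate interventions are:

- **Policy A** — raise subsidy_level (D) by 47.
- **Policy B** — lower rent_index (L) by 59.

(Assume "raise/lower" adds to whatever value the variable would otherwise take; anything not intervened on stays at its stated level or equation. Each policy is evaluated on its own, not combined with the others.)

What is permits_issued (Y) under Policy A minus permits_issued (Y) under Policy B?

11

Policy A (D + 47):
  D = 56 + 47 = 103
  L = 157
  Y = 270 + 4·103 − 3·157 = 211
Policy B (L − 59):
  D = 56
  L = 157 − 59 = 98
  Y = 270 + 4·56 − 3·98 = 200
Y: 211 − 200 = 11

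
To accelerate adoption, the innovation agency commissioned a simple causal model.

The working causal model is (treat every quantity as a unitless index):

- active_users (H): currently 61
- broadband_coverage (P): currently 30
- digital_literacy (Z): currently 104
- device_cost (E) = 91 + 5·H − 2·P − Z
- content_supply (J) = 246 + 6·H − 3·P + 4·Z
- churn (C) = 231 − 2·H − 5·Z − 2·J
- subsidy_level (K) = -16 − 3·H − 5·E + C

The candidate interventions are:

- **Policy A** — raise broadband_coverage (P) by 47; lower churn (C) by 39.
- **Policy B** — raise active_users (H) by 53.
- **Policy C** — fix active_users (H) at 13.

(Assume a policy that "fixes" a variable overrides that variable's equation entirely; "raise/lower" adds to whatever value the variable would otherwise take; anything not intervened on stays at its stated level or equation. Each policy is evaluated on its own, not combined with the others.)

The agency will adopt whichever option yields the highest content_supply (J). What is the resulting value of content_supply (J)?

Policy A (P + 47, C − 39):
  H = 61
  P = 30 + 47 = 77
  Z = 104
  J = 246 + 6·61 − 3·77 + 4·104 = 797
Policy B (H + 53):
  H = 61 + 53 = 114
  P = 30
  Z = 104
  J = 246 + 6·114 − 3·30 + 4·104 = 1256
Policy C (H := 13):
  H = 13
  P = 30
  Z = 104
  J = 246 + 6·13 − 3·30 + 4·104 = 650
Comparing — Policy A: J=797, Policy B: J=1256, Policy C: J=650. Highest is 1256 (Policy B).

1256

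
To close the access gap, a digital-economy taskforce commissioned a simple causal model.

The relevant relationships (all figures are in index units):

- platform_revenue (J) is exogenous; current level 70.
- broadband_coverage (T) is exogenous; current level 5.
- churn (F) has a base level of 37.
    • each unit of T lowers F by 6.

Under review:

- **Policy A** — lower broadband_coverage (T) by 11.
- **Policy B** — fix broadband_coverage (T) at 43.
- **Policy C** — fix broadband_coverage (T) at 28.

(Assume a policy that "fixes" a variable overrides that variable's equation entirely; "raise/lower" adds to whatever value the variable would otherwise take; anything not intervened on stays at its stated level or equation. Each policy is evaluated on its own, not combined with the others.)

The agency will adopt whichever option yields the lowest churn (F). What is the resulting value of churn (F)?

-221

Policy A (T − 11):
  T = 5 − 11 = -6
  F = 37 − 6·(-6) = 73
Policy B (T := 43):
  T = 43
  F = 37 − 6·43 = -221
Policy C (T := 28):
  T = 28
  F = 37 − 6·28 = -131
Comparing — Policy A: F=73, Policy B: F=-221, Policy C: F=-131. Lowest is -221 (Policy B).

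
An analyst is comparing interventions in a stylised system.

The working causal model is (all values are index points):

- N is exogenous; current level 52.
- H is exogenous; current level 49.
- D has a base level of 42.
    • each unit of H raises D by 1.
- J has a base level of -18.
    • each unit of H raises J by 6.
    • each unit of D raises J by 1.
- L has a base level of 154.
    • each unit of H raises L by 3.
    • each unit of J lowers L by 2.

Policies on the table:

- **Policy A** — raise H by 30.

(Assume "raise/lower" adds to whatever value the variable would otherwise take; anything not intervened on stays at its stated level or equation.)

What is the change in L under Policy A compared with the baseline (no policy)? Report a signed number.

-330

Baseline:
  H = 49
  D = 42 + 49 = 91
  J = -18 + 6·49 + 91 = 367
  L = 154 + 3·49 − 2·367 = -433
Policy A (H + 30):
  H = 49 + 30 = 79
  D = 42 + 79 = 121
  J = -18 + 6·79 + 121 = 577
  L = 154 + 3·79 − 2·577 = -763
Change in L: -763 − (-433) = -330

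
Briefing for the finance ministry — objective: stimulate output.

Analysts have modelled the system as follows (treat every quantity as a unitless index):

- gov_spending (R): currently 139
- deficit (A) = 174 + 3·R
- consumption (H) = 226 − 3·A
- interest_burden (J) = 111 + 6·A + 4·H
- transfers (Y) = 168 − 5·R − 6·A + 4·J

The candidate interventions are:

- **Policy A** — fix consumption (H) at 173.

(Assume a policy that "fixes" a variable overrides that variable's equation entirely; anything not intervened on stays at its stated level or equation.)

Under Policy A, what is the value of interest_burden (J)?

4349

Policy A (H := 173):
  R = 139
  A = 174 + 3·139 = 591
  H = 173
  J = 111 + 6·591 + 4·173 = 4349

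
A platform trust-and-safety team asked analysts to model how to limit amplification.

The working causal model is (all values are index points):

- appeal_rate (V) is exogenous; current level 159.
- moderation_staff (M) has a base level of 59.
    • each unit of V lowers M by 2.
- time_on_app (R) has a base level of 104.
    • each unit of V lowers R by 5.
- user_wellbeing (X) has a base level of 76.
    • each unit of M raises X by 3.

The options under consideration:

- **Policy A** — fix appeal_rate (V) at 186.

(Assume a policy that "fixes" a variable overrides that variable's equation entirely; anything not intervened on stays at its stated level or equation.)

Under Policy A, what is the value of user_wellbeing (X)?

Policy A (V := 186):
  V = 186
  M = 59 − 2·186 = -313
  X = 76 + 3·(-313) = -863

-863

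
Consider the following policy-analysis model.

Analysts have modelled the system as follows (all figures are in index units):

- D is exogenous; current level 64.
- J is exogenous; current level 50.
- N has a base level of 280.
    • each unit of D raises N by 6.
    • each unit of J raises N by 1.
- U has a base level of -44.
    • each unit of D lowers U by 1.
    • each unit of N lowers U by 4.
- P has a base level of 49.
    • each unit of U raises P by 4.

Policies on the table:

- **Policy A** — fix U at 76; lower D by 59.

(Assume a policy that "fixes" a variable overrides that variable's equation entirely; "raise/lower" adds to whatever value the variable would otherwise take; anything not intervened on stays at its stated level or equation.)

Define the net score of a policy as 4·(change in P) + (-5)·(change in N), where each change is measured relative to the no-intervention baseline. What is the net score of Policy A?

50410

Baseline:
  D = 64
  J = 50
  N = 280 + 6·64 + 50 = 714
  U = -44 − 64 − 4·714 = -2964
  P = 49 + 4·(-2964) = -11807
Policy A (U := 76, D − 59):
  D = 64 − 59 = 5
  J = 50
  N = 280 + 6·5 + 50 = 360
  U = 76
  P = 49 + 4·76 = 353
ΔP = 353 − (-11807) = 12160; ΔN = 360 − 714 = -354
Score = 4·12160 + (-5)·(-354) = 50410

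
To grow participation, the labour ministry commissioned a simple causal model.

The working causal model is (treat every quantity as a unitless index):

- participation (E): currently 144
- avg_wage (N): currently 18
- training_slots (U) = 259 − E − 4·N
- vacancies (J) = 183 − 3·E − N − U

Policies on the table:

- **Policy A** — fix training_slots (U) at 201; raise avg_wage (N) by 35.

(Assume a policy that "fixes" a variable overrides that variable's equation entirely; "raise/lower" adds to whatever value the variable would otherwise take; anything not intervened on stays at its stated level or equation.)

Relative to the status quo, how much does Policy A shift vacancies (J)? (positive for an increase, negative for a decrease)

Baseline:
  E = 144
  N = 18
  U = 259 − 144 − 4·18 = 43
  J = 183 − 3·144 − 18 − 43 = -310
Policy A (U := 201, N + 35):
  E = 144
  N = 18 + 35 = 53
  U = 201
  J = 183 − 3·144 − 53 − 201 = -503
Change in J: -503 − (-310) = -193

-193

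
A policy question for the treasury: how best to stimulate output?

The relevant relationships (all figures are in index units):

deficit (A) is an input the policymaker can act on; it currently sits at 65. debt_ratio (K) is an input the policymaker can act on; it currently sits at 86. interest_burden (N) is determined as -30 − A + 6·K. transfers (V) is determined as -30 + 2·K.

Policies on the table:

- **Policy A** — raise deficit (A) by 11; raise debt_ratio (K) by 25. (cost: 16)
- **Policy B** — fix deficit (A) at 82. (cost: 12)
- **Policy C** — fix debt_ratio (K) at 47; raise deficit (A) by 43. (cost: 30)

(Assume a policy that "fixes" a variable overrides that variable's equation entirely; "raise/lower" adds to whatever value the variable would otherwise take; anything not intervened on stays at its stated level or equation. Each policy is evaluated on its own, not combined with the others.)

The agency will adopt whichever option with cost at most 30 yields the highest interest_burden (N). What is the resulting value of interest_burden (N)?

560

Policy A (A + 11, K + 25):
  A = 65 + 11 = 76
  K = 86 + 25 = 111
  N = -30 − 76 + 6·111 = 560
Policy B (A := 82):
  A = 82
  K = 86
  N = -30 − 82 + 6·86 = 404
Policy C (K := 47, A + 43):
  A = 65 + 43 = 108
  K = 47
  N = -30 − 108 + 6·47 = 144
Comparing — Policy A: N=560, Policy B: N=404, Policy C: N=144. Highest is 560 (Policy A).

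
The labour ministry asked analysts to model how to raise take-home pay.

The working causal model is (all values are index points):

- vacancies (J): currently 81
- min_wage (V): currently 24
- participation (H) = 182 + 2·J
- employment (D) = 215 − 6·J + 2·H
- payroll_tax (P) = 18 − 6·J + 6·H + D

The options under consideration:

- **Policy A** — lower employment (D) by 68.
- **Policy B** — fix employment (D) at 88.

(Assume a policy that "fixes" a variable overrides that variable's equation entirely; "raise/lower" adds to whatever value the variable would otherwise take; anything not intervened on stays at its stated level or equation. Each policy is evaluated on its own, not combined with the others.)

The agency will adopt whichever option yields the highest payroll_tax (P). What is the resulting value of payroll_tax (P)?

Policy A (D − 68):
  J = 81
  H = 182 + 2·81 = 344
  D = 215 − 6·81 + 2·344 (−68 from intervention) = 349
  P = 18 − 6·81 + 6·344 + 349 = 1945
Policy B (D := 88):
  J = 81
  H = 182 + 2·81 = 344
  D = 88
  P = 18 − 6·81 + 6·344 + 88 = 1684
Comparing — Policy A: P=1945, Policy B: P=1684. Highest is 1945 (Policy A).

1945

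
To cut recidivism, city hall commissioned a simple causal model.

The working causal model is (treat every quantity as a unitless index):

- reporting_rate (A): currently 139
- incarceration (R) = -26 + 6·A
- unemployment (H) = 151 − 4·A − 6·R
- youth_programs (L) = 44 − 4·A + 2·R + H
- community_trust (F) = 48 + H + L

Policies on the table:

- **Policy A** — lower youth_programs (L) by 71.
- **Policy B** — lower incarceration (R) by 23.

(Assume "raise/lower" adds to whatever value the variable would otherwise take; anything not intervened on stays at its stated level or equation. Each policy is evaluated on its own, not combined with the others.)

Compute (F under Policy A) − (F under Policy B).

-301

Policy A (L − 71):
  A = 139
  R = -26 + 6·139 = 808
  H = 151 − 4·139 − 6·808 = -5253
  L = 44 − 4·139 + 2·808 + (-5253) (−71 from intervention) = -4220
  F = 48 + (-5253) + (-4220) = -9425
Policy B (R − 23):
  A = 139
  R = -26 + 6·139 (−23 from intervention) = 785
  H = 151 − 4·139 − 6·785 = -5115
  L = 44 − 4·139 + 2·785 + (-5115) = -4057
  F = 48 + (-5115) + (-4057) = -9124
F: -9425 − (-9124) = -301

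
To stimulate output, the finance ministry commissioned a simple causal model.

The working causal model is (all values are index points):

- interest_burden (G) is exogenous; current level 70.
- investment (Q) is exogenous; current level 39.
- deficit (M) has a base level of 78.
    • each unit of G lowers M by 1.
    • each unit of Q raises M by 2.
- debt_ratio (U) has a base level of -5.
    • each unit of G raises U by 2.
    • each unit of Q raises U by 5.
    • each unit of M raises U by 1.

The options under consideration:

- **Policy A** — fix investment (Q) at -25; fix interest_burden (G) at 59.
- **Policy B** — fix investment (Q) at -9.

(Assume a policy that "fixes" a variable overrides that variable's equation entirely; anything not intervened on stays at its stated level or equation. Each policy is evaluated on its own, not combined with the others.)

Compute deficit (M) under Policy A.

Policy A (Q := -25, G := 59):
  G = 59
  Q = -25
  M = 78 − 59 + 2·(-25) = -31

-31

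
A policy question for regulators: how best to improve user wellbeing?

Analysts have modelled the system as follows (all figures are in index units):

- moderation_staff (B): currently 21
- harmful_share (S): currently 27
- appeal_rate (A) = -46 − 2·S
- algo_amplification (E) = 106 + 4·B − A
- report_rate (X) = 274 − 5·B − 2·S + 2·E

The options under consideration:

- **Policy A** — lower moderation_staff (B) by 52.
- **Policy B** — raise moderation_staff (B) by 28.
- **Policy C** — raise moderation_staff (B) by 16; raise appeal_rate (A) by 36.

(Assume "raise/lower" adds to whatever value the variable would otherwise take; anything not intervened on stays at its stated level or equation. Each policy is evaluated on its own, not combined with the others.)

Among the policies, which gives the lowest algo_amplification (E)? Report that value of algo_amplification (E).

Policy A (B − 52):
  B = 21 − 52 = -31
  S = 27
  A = -46 − 2·27 = -100
  E = 106 + 4·(-31) − (-100) = 82
Policy B (B + 28):
  B = 21 + 28 = 49
  S = 27
  A = -46 − 2·27 = -100
  E = 106 + 4·49 − (-100) = 402
Policy C (B + 16, A + 36):
  B = 21 + 16 = 37
  S = 27
  A = -46 − 2·27 (+36 from intervention) = -64
  E = 106 + 4·37 − (-64) = 318
Comparing — Policy A: E=82, Policy B: E=402, Policy C: E=318. Lowest is 82 (Policy A).

82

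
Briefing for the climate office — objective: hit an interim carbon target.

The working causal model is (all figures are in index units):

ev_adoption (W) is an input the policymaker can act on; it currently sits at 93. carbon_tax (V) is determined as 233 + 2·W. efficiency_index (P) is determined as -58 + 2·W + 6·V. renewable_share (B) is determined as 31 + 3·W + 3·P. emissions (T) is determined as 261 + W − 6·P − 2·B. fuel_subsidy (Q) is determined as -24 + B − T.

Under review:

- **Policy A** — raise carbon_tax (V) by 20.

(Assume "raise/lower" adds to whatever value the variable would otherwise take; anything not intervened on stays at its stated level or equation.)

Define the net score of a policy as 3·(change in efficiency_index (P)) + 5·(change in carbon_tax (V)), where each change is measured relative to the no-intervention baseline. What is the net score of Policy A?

460

Baseline:
  W = 93
  V = 233 + 2·93 = 419
  P = -58 + 2·93 + 6·419 = 2642
Policy A (V + 20):
  W = 93
  V = 233 + 2·93 (+20 from intervention) = 439
  P = -58 + 2·93 + 6·439 = 2762
ΔP = 2762 − 2642 = 120; ΔV = 439 − 419 = 20
Score = 3·120 + 5·20 = 460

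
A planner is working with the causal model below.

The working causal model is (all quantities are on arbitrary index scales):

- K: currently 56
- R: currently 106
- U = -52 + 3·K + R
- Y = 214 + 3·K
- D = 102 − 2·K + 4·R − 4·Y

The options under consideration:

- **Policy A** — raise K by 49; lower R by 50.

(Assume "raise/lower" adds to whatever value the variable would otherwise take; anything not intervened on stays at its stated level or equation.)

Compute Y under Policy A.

Policy A (K + 49, R − 50):
  K = 56 + 49 = 105
  Y = 214 + 3·105 = 529

529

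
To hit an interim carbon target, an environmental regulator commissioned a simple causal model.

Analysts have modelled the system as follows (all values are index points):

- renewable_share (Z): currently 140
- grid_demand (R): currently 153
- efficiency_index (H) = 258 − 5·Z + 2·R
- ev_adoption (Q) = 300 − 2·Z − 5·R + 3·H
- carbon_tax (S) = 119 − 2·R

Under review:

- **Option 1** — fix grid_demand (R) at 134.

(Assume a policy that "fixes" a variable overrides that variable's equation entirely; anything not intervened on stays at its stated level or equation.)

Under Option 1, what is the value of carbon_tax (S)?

-149

Option 1 (R := 134):
  R = 134
  S = 119 − 2·134 = -149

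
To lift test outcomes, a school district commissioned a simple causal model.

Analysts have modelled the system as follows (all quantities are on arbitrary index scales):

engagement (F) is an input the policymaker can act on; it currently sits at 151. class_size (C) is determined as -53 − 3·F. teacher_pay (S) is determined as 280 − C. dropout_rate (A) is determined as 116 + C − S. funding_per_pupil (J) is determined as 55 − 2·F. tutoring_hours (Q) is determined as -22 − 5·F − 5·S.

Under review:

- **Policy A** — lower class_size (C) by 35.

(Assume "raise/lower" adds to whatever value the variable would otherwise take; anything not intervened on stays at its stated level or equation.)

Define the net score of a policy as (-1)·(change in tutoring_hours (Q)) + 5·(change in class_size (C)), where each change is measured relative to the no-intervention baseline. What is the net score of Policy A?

0

Baseline:
  F = 151
  C = -53 − 3·151 = -506
  S = 280 − (-506) = 786
  Q = -22 − 5·151 − 5·786 = -4707
Policy A (C − 35):
  F = 151
  C = -53 − 3·151 (−35 from intervention) = -541
  S = 280 − (-541) = 821
  Q = -22 − 5·151 − 5·821 = -4882
ΔQ = -4882 − (-4707) = -175; ΔC = -541 − (-506) = -35
Score = (-1)·(-175) + 5·(-35) = 0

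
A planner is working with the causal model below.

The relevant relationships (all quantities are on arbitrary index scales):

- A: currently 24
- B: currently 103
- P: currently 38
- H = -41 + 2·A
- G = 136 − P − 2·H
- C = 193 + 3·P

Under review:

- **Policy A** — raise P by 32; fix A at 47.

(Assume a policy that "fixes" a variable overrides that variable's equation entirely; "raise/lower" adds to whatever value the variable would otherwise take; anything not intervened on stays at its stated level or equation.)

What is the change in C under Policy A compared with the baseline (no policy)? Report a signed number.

Baseline:
  P = 38
  C = 193 + 3·38 = 307
Policy A (P + 32, A := 47):
  P = 38 + 32 = 70
  C = 193 + 3·70 = 403
Change in C: 403 − 307 = 96

96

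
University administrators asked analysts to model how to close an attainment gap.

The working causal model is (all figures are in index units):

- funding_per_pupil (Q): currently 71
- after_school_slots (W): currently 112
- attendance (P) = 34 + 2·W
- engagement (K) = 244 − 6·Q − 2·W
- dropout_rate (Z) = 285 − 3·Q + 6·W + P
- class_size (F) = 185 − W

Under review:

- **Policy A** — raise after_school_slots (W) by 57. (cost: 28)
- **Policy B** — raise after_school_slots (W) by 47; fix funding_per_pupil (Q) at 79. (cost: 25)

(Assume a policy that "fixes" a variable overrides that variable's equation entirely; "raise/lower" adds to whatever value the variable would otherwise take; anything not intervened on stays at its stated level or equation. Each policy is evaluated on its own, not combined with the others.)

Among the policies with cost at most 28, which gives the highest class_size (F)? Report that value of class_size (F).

26

Policy A (W + 57):
  W = 112 + 57 = 169
  F = 185 − 169 = 16
Policy B (W + 47, Q := 79):
  W = 112 + 47 = 159
  F = 185 − 159 = 26
Comparing — Policy A: F=16, Policy B: F=26. Highest is 26 (Policy B).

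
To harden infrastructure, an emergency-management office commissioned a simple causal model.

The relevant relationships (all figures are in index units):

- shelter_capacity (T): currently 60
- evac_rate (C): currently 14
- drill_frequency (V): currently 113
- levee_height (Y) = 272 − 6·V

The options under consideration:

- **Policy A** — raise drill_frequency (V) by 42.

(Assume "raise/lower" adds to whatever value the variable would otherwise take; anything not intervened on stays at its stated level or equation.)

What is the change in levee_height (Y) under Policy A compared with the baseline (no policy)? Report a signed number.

Baseline:
  V = 113
  Y = 272 − 6·113 = -406
Policy A (V + 42):
  V = 113 + 42 = 155
  Y = 272 − 6·155 = -658
Change in Y: -658 − (-406) = -252

-252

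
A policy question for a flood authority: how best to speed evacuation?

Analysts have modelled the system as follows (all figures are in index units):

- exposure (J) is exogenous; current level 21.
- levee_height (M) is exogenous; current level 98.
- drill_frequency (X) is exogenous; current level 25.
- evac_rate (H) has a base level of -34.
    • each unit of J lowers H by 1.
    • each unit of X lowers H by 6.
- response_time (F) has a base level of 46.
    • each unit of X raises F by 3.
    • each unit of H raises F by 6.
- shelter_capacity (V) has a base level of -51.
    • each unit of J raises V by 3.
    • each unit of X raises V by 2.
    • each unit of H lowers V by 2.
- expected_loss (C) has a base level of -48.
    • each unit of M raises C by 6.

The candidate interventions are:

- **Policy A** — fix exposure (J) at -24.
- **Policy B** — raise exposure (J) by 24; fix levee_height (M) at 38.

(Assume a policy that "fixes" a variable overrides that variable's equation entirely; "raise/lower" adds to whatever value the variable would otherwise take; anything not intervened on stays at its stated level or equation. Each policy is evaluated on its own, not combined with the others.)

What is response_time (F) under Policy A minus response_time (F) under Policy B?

414

Policy A (J := -24):
  J = -24
  X = 25
  H = -34 − (-24) − 6·25 = -160
  F = 46 + 3·25 + 6·(-160) = -839
Policy B (J + 24, M := 38):
  J = 21 + 24 = 45
  X = 25
  H = -34 − 45 − 6·25 = -229
  F = 46 + 3·25 + 6·(-229) = -1253
F: -839 − (-1253) = 414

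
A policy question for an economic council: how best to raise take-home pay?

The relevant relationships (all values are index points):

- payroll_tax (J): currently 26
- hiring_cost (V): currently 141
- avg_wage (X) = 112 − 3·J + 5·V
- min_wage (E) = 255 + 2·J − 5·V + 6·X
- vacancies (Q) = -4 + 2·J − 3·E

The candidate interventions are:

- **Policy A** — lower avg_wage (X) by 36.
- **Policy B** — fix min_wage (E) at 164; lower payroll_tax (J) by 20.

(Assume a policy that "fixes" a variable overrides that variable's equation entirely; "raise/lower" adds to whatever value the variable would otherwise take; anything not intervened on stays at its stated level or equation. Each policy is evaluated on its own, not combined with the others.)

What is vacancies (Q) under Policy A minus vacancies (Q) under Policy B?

-10928

Policy A (X − 36):
  J = 26
  V = 141
  X = 112 − 3·26 + 5·141 (−36 from intervention) = 703
  E = 255 + 2·26 − 5·141 + 6·703 = 3820
  Q = -4 + 2·26 − 3·3820 = -11412
Policy B (E := 164, J − 20):
  J = 26 − 20 = 6
  V = 141
  X = 112 − 3·6 + 5·141 = 799
  E = 164
  Q = -4 + 2·6 − 3·164 = -484
Q: -11412 − (-484) = -10928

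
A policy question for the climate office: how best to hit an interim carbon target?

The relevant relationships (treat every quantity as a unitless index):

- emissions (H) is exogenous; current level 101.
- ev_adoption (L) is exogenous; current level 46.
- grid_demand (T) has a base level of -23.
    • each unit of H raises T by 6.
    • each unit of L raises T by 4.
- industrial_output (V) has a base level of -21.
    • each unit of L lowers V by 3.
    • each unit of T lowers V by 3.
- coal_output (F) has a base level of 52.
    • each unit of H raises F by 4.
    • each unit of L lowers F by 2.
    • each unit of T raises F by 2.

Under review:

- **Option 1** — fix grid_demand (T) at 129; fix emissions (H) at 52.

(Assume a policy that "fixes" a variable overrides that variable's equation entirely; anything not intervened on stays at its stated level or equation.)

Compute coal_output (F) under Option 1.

426

Option 1 (T := 129, H := 52):
  H = 52
  L = 46
  T = 129
  F = 52 + 4·52 − 2·46 + 2·129 = 426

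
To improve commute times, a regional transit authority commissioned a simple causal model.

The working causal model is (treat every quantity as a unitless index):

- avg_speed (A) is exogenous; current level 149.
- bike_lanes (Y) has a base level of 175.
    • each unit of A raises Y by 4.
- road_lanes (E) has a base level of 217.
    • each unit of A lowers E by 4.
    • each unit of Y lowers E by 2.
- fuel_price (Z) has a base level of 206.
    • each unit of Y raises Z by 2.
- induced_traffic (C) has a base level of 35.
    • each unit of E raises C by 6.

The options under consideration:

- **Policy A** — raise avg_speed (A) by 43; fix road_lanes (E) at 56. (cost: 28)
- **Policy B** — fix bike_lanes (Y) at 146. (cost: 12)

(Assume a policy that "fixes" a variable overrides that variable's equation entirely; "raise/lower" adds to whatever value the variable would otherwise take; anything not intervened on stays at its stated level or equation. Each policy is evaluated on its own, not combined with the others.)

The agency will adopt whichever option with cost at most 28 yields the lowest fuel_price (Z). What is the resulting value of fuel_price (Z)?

Policy A (A + 43, E := 56):
  A = 149 + 43 = 192
  Y = 175 + 4·192 = 943
  Z = 206 + 2·943 = 2092
Policy B (Y := 146):
  A = 149
  Y = 146
  Z = 206 + 2·146 = 498
Comparing — Policy A: Z=2092, Policy B: Z=498. Lowest is 498 (Policy B).

498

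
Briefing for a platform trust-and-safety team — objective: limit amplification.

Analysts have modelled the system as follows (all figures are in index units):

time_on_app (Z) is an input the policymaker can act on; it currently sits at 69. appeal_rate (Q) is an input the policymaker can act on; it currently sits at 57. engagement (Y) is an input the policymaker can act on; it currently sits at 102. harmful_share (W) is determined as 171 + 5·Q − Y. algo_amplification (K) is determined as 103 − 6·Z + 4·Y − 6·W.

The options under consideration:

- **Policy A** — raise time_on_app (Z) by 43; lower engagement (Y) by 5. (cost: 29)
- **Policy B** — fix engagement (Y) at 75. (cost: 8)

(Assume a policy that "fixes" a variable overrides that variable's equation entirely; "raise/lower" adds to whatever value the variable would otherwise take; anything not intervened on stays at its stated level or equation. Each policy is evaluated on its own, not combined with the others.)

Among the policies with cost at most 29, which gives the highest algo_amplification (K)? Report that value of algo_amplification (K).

Policy A (Z + 43, Y − 5):
  Z = 69 + 43 = 112
  Q = 57
  Y = 102 − 5 = 97
  W = 171 + 5·57 − 97 = 359
  K = 103 − 6·112 + 4·97 − 6·359 = -2335
Policy B (Y := 75):
  Z = 69
  Q = 57
  Y = 75
  W = 171 + 5·57 − 75 = 381
  K = 103 − 6·69 + 4·75 − 6·381 = -2297
Comparing — Policy A: K=-2335, Policy B: K=-2297. Highest is -2297 (Policy B).

-2297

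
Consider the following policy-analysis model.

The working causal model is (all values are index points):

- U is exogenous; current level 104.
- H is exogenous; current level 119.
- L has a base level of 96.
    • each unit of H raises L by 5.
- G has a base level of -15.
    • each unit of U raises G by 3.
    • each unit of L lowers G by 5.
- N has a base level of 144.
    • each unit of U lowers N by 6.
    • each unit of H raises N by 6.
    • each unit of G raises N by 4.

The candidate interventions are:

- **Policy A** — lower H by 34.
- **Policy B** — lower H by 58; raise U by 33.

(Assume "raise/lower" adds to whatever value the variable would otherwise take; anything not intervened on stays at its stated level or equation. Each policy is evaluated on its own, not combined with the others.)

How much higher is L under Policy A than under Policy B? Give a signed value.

120

Policy A (H − 34):
  H = 119 − 34 = 85
  L = 96 + 5·85 = 521
Policy B (H − 58, U + 33):
  H = 119 − 58 = 61
  L = 96 + 5·61 = 401
L: 521 − 401 = 120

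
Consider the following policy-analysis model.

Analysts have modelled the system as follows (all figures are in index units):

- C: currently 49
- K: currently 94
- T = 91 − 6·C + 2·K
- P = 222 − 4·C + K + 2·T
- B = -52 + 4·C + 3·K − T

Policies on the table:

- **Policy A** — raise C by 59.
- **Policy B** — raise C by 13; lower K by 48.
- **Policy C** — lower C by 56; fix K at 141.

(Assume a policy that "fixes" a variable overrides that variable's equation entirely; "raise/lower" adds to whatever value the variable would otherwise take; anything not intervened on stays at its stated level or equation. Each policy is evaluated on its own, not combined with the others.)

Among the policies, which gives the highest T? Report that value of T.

Policy A (C + 59):
  C = 49 + 59 = 108
  K = 94
  T = 91 − 6·108 + 2·94 = -369
Policy B (C + 13, K − 48):
  C = 49 + 13 = 62
  K = 94 − 48 = 46
  T = 91 − 6·62 + 2·46 = -189
Policy C (C − 56, K := 141):
  C = 49 − 56 = -7
  K = 141
  T = 91 − 6·(-7) + 2·141 = 415
Comparing — Policy A: T=-369, Policy B: T=-189, Policy C: T=415. Highest is 415 (Policy C).

415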